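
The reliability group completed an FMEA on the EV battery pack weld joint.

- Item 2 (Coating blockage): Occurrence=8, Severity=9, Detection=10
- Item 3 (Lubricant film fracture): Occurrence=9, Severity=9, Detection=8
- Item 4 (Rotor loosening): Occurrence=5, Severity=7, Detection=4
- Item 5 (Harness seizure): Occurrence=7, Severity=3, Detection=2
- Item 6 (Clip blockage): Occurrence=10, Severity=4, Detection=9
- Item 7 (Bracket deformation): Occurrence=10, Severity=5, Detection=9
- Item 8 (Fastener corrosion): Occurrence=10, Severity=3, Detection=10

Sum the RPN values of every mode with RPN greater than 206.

RPN = Severity × Occurrence × Detection:
  Item 2: 9 × 8 × 10 = 720
  Item 3: 9 × 9 × 8 = 648
  Item 4: 7 × 5 × 4 = 140
  Item 5: 3 × 7 × 2 = 42
  Item 6: 4 × 10 × 9 = 360
  Item 7: 5 × 10 × 9 = 450
  Item 8: 3 × 10 × 10 = 300
RPN > 206: Item 2 (720), Item 3 (648), Item 6 (360), Item 7 (450), Item 8 (300).
Sum: 720 + 648 + 360 + 450 + 300 = 2478.

2478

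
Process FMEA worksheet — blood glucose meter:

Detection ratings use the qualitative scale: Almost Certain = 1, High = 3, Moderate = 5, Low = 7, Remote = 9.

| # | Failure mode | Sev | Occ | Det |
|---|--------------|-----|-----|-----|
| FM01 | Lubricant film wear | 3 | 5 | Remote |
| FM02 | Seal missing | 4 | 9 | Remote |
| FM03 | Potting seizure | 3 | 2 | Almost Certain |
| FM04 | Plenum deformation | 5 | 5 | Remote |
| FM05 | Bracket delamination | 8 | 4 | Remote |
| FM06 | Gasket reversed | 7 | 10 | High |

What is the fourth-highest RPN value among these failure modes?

210

RPN = Severity × Occurrence × Detection:
  FM01: 3 × 5 × 9 = 135
  FM02: 4 × 9 × 9 = 324
  FM03: 3 × 2 × 1 = 6
  FM04: 5 × 5 × 9 = 225
  FM05: 8 × 4 × 9 = 288
  FM06: 7 × 10 × 3 = 210
Sorted descending: 324, 288, 225, 210, 135, 6.
The fourth-highest RPN is 210 (FM06).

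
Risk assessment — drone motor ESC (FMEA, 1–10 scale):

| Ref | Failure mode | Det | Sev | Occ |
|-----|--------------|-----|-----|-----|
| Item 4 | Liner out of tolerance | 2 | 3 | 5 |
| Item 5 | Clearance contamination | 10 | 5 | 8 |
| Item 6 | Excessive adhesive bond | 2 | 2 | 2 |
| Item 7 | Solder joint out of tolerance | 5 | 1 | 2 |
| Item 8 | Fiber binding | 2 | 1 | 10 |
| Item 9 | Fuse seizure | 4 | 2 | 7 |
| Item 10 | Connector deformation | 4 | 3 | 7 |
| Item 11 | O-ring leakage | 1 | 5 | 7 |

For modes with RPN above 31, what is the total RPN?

RPN = Severity × Occurrence × Detection:
  Item 4: 3 × 5 × 2 = 30
  Item 5: 5 × 8 × 10 = 400
  Item 6: 2 × 2 × 2 = 8
  Item 7: 1 × 2 × 5 = 10
  Item 8: 1 × 10 × 2 = 20
  Item 9: 2 × 7 × 4 = 56
  Item 10: 3 × 7 × 4 = 84
  Item 11: 5 × 7 × 1 = 35
RPN > 31: Item 5 (400), Item 9 (56), Item 10 (84), Item 11 (35).
Sum: 400 + 56 + 84 + 35 = 575.

575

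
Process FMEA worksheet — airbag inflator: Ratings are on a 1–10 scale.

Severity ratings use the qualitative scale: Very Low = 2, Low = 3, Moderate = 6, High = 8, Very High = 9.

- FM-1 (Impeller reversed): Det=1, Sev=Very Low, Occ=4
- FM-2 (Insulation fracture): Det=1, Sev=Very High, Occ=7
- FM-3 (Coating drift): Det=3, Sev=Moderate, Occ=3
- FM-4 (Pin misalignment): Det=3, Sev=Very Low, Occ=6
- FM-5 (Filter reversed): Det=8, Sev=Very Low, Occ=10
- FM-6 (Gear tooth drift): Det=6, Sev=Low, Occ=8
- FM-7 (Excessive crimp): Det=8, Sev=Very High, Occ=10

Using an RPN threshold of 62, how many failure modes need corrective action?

4

RPN = Severity × Occurrence × Detection:
  FM-1: 2 × 4 × 1 = 8
  FM-2: 9 × 7 × 1 = 63
  FM-3: 6 × 3 × 3 = 54
  FM-4: 2 × 6 × 3 = 36
  FM-5: 2 × 10 × 8 = 160
  FM-6: 3 × 8 × 6 = 144
  FM-7: 9 × 10 × 8 = 720
Modes with RPN ≥ 62: FM-2 (63), FM-5 (160), FM-6 (144), FM-7 (720) → 4.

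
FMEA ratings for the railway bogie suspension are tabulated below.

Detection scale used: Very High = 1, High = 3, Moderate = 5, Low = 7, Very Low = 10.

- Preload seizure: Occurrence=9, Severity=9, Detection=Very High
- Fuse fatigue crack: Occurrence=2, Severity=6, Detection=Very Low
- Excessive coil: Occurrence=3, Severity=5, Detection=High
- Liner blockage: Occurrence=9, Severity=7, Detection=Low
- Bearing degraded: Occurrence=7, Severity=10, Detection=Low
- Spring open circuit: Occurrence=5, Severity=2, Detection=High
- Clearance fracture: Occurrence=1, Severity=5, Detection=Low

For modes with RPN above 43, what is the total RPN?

RPN = Severity × Occurrence × Detection:
  Preload seizure: 9 × 9 × 1 = 81
  Fuse fatigue crack: 6 × 2 × 10 = 120
  Excessive coil: 5 × 3 × 3 = 45
  Liner blockage: 7 × 9 × 7 = 441
  Bearing degraded: 10 × 7 × 7 = 490
  Spring open circuit: 2 × 5 × 3 = 30
  Clearance fracture: 5 × 1 × 7 = 35
RPN > 43: Preload seizure (81), Fuse fatigue crack (120), Excessive coil (45), Liner blockage (441), Bearing degraded (490).
Sum: 81 + 120 + 45 + 441 + 490 = 1177.

1177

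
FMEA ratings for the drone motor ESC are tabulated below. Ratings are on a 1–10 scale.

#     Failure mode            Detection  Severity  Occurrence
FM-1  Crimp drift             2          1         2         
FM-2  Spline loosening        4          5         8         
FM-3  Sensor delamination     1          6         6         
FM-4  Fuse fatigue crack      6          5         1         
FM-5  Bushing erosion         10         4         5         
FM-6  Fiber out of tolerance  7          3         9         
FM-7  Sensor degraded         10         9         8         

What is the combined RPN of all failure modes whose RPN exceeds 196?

920

RPN = Severity × Occurrence × Detection:
  FM-1: 1 × 2 × 2 = 4
  FM-2: 5 × 8 × 4 = 160
  FM-3: 6 × 6 × 1 = 36
  FM-4: 5 × 1 × 6 = 30
  FM-5: 4 × 5 × 10 = 200
  FM-6: 3 × 9 × 7 = 189
  FM-7: 9 × 8 × 10 = 720
RPN > 196: FM-5 (200), FM-7 (720).
Sum: 200 + 720 = 920.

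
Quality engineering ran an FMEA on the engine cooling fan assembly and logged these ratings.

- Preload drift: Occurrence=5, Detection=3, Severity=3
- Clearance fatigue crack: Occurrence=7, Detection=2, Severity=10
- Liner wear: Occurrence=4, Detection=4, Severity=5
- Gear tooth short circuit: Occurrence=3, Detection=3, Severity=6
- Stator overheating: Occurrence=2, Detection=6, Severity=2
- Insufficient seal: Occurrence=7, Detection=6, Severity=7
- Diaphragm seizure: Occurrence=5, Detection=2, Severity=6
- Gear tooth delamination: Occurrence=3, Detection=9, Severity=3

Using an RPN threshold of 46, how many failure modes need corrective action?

RPN = Severity × Occurrence × Detection:
  Preload drift: 3 × 5 × 3 = 45
  Clearance fatigue crack: 10 × 7 × 2 = 140
  Liner wear: 5 × 4 × 4 = 80
  Gear tooth short circuit: 6 × 3 × 3 = 54
  Stator overheating: 2 × 2 × 6 = 24
  Insufficient seal: 7 × 7 × 6 = 294
  Diaphragm seizure: 6 × 5 × 2 = 60
  Gear tooth delamination: 3 × 3 × 9 = 81
Modes with RPN ≥ 46: Clearance fatigue crack (140), Liner wear (80), Gear tooth short circuit (54), Insufficient seal (294), Diaphragm seizure (60), Gear tooth delamination (81) → 6.

6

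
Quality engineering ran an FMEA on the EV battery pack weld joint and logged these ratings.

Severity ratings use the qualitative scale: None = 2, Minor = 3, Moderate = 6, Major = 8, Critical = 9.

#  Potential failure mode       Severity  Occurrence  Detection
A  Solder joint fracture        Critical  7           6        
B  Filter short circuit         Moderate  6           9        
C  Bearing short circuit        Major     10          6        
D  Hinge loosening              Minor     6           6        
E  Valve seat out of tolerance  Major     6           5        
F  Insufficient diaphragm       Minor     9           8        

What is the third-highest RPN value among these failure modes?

324

RPN = Severity × Occurrence × Detection:
  A: 9 × 7 × 6 = 378
  B: 6 × 6 × 9 = 324
  C: 8 × 10 × 6 = 480
  D: 3 × 6 × 6 = 108
  E: 8 × 6 × 5 = 240
  F: 3 × 9 × 8 = 216
Sorted descending: 480, 378, 324, 240, 216, 108.
The third-highest RPN is 324 (B).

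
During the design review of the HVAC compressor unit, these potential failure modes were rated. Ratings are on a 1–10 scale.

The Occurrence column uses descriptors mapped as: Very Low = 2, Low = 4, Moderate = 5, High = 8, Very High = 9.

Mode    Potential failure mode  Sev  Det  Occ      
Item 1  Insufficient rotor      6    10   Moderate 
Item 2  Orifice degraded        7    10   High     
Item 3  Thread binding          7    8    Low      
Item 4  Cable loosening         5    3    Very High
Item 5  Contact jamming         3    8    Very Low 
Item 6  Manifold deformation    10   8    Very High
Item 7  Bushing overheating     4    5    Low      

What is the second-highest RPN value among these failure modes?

RPN = Severity × Occurrence × Detection:
  Item 1: 6 × 5 × 10 = 300
  Item 2: 7 × 8 × 10 = 560
  Item 3: 7 × 4 × 8 = 224
  Item 4: 5 × 9 × 3 = 135
  Item 5: 3 × 2 × 8 = 48
  Item 6: 10 × 9 × 8 = 720
  Item 7: 4 × 4 × 5 = 80
Sorted descending: 720, 560, 300, 224, 135, 80, 48.
The second-highest RPN is 560 (Item 2).

560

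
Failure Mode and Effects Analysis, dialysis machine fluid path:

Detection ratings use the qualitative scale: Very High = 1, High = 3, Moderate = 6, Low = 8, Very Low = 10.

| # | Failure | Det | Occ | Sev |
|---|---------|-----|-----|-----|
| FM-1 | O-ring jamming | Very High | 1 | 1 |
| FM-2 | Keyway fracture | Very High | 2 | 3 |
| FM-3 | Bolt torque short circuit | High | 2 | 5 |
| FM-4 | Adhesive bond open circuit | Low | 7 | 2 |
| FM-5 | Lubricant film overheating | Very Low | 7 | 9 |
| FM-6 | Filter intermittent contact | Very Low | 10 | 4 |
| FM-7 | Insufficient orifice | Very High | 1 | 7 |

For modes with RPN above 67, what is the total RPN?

RPN = Severity × Occurrence × Detection:
  FM-1: 1 × 1 × 1 = 1
  FM-2: 3 × 2 × 1 = 6
  FM-3: 5 × 2 × 3 = 30
  FM-4: 2 × 7 × 8 = 112
  FM-5: 9 × 7 × 10 = 630
  FM-6: 4 × 10 × 10 = 400
  FM-7: 7 × 1 × 1 = 7
RPN > 67: FM-4 (112), FM-5 (630), FM-6 (400).
Sum: 112 + 630 + 400 = 1142.

1142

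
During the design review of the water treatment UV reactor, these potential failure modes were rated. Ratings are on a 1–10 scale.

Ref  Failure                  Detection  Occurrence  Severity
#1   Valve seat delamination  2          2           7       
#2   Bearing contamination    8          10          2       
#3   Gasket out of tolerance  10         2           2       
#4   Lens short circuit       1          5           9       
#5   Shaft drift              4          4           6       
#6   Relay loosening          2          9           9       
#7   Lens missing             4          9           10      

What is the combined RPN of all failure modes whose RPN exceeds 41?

RPN = Severity × Occurrence × Detection:
  #1: 7 × 2 × 2 = 28
  #2: 2 × 10 × 8 = 160
  #3: 2 × 2 × 10 = 40
  #4: 9 × 5 × 1 = 45
  #5: 6 × 4 × 4 = 96
  #6: 9 × 9 × 2 = 162
  #7: 10 × 9 × 4 = 360
RPN > 41: #2 (160), #4 (45), #5 (96), #6 (162), #7 (360).
Sum: 160 + 45 + 96 + 162 + 360 = 823.

823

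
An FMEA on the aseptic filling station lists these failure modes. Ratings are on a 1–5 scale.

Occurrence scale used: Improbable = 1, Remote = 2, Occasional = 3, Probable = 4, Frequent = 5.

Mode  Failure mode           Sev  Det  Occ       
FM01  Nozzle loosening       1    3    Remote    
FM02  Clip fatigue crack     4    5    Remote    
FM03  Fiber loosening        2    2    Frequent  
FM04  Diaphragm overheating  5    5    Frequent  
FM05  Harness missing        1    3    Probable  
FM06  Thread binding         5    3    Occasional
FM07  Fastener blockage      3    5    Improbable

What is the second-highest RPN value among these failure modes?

45

RPN = Severity × Occurrence × Detection:
  FM01: 1 × 2 × 3 = 6
  FM02: 4 × 2 × 5 = 40
  FM03: 2 × 5 × 2 = 20
  FM04: 5 × 5 × 5 = 125
  FM05: 1 × 4 × 3 = 12
  FM06: 5 × 3 × 3 = 45
  FM07: 3 × 1 × 5 = 15
Sorted descending: 125, 45, 40, 20, 15, 12, 6.
The second-highest RPN is 45 (FM06).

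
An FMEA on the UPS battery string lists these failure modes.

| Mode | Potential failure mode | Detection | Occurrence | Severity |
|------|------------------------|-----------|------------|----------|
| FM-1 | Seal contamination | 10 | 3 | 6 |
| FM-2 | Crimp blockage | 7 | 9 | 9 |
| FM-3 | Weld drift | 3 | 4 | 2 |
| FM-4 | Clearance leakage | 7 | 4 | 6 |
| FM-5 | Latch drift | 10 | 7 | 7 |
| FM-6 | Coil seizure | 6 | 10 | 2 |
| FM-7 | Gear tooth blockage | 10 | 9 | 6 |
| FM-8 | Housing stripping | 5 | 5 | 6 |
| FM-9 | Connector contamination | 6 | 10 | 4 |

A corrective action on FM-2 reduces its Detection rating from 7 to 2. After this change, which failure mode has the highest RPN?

FM-7

RPN = Severity × Occurrence × Detection:
  FM-1: 6 × 3 × 10 = 180
  FM-2: 9 × 9 × 7 = 567
  FM-3: 2 × 4 × 3 = 24
  FM-4: 6 × 4 × 7 = 168
  FM-5: 7 × 7 × 10 = 490
  FM-6: 2 × 10 × 6 = 120
  FM-7: 6 × 9 × 10 = 540
  FM-8: 6 × 5 × 5 = 150
  FM-9: 4 × 10 × 6 = 240
After action: FM-2 → 9 × 9 × 2 = 162.
Revised RPNs: FM-7=540, FM-5=490, FM-9=240, FM-1=180, FM-4=168, FM-2=162, FM-8=150, FM-6=120, FM-3=24.
Highest is now FM-7 (540).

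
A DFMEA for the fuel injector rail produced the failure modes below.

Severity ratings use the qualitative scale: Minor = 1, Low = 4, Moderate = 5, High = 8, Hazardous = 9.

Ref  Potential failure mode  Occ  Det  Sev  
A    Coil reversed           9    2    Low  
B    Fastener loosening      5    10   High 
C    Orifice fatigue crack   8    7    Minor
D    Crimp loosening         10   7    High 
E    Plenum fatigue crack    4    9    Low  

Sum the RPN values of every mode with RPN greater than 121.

RPN = Severity × Occurrence × Detection:
  A: 4 × 9 × 2 = 72
  B: 8 × 5 × 10 = 400
  C: 1 × 8 × 7 = 56
  D: 8 × 10 × 7 = 560
  E: 4 × 4 × 9 = 144
RPN > 121: B (400), D (560), E (144).
Sum: 400 + 560 + 144 = 1104.

1104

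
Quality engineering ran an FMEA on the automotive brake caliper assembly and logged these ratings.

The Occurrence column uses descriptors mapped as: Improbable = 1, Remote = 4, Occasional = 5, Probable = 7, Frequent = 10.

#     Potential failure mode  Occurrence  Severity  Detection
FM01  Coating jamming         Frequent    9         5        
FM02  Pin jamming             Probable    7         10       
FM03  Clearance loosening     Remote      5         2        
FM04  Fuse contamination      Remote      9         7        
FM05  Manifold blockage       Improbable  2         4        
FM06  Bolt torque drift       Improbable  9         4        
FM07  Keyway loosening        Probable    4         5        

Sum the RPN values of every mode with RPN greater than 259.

940

RPN = Severity × Occurrence × Detection:
  FM01: 9 × 10 × 5 = 450
  FM02: 7 × 7 × 10 = 490
  FM03: 5 × 4 × 2 = 40
  FM04: 9 × 4 × 7 = 252
  FM05: 2 × 1 × 4 = 8
  FM06: 9 × 1 × 4 = 36
  FM07: 4 × 7 × 5 = 140
RPN > 259: FM01 (450), FM02 (490).
Sum: 450 + 490 = 940.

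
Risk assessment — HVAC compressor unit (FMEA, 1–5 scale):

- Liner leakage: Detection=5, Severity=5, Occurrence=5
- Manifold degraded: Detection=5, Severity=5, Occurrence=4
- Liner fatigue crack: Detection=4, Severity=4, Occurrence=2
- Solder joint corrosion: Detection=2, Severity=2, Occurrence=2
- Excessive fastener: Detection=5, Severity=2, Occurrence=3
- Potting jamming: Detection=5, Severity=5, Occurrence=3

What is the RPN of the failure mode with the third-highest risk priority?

RPN = Severity × Occurrence × Detection:
  Liner leakage: 5 × 5 × 5 = 125
  Manifold degraded: 5 × 4 × 5 = 100
  Liner fatigue crack: 4 × 2 × 4 = 32
  Solder joint corrosion: 2 × 2 × 2 = 8
  Excessive fastener: 2 × 3 × 5 = 30
  Potting jamming: 5 × 3 × 5 = 75
Sorted descending: 125, 100, 75, 32, 30, 8.
The third-highest RPN is 75 (Potting jamming).

75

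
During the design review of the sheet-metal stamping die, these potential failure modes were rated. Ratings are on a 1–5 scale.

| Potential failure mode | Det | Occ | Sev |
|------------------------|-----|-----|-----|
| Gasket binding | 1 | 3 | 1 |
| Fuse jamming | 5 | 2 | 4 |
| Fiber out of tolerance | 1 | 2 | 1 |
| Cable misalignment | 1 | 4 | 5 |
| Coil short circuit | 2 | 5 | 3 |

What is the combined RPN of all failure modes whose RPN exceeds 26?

RPN = Severity × Occurrence × Detection:
  Gasket binding: 1 × 3 × 1 = 3
  Fuse jamming: 4 × 2 × 5 = 40
  Fiber out of tolerance: 1 × 2 × 1 = 2
  Cable misalignment: 5 × 4 × 1 = 20
  Coil short circuit: 3 × 5 × 2 = 30
RPN > 26: Fuse jamming (40), Coil short circuit (30).
Sum: 40 + 30 = 70.

70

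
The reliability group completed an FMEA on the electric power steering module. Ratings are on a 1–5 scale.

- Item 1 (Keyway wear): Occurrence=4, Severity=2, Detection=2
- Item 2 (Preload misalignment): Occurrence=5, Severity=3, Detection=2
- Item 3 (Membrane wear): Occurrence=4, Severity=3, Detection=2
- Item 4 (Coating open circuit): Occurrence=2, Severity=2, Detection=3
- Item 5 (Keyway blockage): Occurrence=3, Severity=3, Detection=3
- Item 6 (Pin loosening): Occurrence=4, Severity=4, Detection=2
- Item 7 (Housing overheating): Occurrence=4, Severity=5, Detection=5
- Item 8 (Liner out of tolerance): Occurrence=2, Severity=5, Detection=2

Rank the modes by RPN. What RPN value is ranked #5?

24

RPN = Severity × Occurrence × Detection:
  Item 1: 2 × 4 × 2 = 16
  Item 2: 3 × 5 × 2 = 30
  Item 3: 3 × 4 × 2 = 24
  Item 4: 2 × 2 × 3 = 12
  Item 5: 3 × 3 × 3 = 27
  Item 6: 4 × 4 × 2 = 32
  Item 7: 5 × 4 × 5 = 100
  Item 8: 5 × 2 × 2 = 20
Sorted descending: 100, 32, 30, 27, 24, 20, 16, 12.
The fifth-highest RPN is 24 (Item 3).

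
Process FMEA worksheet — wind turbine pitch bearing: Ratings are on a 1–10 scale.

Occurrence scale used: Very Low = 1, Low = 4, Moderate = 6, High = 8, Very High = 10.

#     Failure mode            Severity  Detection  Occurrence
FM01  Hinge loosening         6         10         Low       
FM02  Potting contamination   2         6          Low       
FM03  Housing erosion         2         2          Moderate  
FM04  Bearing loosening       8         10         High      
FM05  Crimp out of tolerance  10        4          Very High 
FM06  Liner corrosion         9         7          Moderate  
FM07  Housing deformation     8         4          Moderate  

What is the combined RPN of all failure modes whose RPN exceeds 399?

RPN = Severity × Occurrence × Detection:
  FM01: 6 × 4 × 10 = 240
  FM02: 2 × 4 × 6 = 48
  FM03: 2 × 6 × 2 = 24
  FM04: 8 × 8 × 10 = 640
  FM05: 10 × 10 × 4 = 400
  FM06: 9 × 6 × 7 = 378
  FM07: 8 × 6 × 4 = 192
RPN > 399: FM04 (640), FM05 (400).
Sum: 640 + 400 = 1040.

1040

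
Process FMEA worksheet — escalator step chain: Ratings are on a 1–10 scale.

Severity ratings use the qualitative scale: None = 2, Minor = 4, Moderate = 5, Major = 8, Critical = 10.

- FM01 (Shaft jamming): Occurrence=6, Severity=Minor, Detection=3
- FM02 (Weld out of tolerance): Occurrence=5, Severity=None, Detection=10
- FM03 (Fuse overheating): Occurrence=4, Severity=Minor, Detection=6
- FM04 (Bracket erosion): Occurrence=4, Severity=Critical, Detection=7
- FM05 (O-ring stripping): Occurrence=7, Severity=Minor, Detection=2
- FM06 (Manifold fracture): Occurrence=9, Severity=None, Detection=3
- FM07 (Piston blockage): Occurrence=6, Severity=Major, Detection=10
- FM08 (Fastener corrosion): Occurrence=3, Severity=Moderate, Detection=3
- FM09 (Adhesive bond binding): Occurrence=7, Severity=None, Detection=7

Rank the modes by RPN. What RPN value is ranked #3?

RPN = Severity × Occurrence × Detection:
  FM01: 4 × 6 × 3 = 72
  FM02: 2 × 5 × 10 = 100
  FM03: 4 × 4 × 6 = 96
  FM04: 10 × 4 × 7 = 280
  FM05: 4 × 7 × 2 = 56
  FM06: 2 × 9 × 3 = 54
  FM07: 8 × 6 × 10 = 480
  FM08: 5 × 3 × 3 = 45
  FM09: 2 × 7 × 7 = 98
Sorted descending: 480, 280, 100, 98, 96, 72, 56, 54, 45.
The third-highest RPN is 100 (FM02).

100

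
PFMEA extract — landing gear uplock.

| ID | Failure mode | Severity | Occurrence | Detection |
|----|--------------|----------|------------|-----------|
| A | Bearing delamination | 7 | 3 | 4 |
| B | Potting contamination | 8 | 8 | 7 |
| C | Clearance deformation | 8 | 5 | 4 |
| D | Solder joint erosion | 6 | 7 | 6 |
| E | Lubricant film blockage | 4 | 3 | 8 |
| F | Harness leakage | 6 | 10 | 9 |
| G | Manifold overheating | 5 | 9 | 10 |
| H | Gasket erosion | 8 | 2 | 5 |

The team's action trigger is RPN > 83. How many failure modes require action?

RPN = Severity × Occurrence × Detection:
  A: 7 × 3 × 4 = 84
  B: 8 × 8 × 7 = 448
  C: 8 × 5 × 4 = 160
  D: 6 × 7 × 6 = 252
  E: 4 × 3 × 8 = 96
  F: 6 × 10 × 9 = 540
  G: 5 × 9 × 10 = 450
  H: 8 × 2 × 5 = 80
Modes with RPN > 83: A (84), B (448), C (160), D (252), E (96), F (540), G (450) → 7.

7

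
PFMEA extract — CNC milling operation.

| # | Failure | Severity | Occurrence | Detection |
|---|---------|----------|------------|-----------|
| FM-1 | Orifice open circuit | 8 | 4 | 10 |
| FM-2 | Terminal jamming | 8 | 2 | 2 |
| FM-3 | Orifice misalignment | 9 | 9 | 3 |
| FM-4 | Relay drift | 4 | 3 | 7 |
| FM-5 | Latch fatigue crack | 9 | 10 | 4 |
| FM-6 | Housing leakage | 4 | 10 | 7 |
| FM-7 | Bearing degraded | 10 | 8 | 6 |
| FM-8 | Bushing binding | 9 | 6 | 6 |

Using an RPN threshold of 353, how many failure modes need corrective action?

RPN = Severity × Occurrence × Detection:
  FM-1: 8 × 4 × 10 = 320
  FM-2: 8 × 2 × 2 = 32
  FM-3: 9 × 9 × 3 = 243
  FM-4: 4 × 3 × 7 = 84
  FM-5: 9 × 10 × 4 = 360
  FM-6: 4 × 10 × 7 = 280
  FM-7: 10 × 8 × 6 = 480
  FM-8: 9 × 6 × 6 = 324
Modes with RPN ≥ 353: FM-5 (360), FM-7 (480) → 2.

2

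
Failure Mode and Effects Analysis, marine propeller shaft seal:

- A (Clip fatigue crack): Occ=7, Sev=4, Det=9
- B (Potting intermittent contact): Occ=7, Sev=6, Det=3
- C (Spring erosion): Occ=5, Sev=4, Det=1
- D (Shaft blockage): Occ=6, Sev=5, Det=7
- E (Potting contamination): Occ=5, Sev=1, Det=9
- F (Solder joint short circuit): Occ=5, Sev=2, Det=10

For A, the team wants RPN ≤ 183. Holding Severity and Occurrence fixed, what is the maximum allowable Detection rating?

6

A: S=4, O=7, D=9 → current RPN = 252.
Fixed product = 28. Need 28 × D ≤ 183, so D ≤ 183/28 = 6.54.
Maximum integer Detection rating = 6 (gives RPN 168; D=7 would give 196 > 183).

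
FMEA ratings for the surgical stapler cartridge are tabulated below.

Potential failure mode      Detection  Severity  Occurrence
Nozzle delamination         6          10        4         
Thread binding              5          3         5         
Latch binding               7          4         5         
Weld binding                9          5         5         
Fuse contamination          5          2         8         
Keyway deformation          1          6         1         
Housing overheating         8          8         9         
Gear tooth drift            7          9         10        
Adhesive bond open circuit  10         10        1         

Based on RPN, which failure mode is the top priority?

Gear tooth drift

RPN = Severity × Occurrence × Detection:
  Nozzle delamination: 10 × 4 × 6 = 240
  Thread binding: 3 × 5 × 5 = 75
  Latch binding: 4 × 5 × 7 = 140
  Weld binding: 5 × 5 × 9 = 225
  Fuse contamination: 2 × 8 × 5 = 80
  Keyway deformation: 6 × 1 × 1 = 6
  Housing overheating: 8 × 9 × 8 = 576
  Gear tooth drift: 9 × 10 × 7 = 630
  Adhesive bond open circuit: 10 × 1 × 10 = 100
Highest RPN is 630 → Gear tooth drift.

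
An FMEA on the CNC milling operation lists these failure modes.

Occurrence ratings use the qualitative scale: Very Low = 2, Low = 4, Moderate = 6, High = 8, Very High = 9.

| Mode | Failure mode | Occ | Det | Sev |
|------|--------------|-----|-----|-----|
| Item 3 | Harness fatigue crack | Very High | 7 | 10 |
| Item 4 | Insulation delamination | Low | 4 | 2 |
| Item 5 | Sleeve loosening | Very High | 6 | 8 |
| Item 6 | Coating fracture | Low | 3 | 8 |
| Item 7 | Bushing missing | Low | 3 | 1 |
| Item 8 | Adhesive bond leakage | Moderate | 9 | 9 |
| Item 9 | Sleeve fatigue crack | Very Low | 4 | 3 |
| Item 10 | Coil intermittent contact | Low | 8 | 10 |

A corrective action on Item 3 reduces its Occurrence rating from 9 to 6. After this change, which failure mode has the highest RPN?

RPN = Severity × Occurrence × Detection:
  Item 3: 10 × 9 × 7 = 630
  Item 4: 2 × 4 × 4 = 32
  Item 5: 8 × 9 × 6 = 432
  Item 6: 8 × 4 × 3 = 96
  Item 7: 1 × 4 × 3 = 12
  Item 8: 9 × 6 × 9 = 486
  Item 9: 3 × 2 × 4 = 24
  Item 10: 10 × 4 × 8 = 320
After action: Item 3 → 10 × 6 × 7 = 420.
Revised RPNs: Item 8=486, Item 5=432, Item 3=420, Item 10=320, Item 6=96, Item 4=32, Item 9=24, Item 7=12.
Highest is now Item 8 (486).

Item 8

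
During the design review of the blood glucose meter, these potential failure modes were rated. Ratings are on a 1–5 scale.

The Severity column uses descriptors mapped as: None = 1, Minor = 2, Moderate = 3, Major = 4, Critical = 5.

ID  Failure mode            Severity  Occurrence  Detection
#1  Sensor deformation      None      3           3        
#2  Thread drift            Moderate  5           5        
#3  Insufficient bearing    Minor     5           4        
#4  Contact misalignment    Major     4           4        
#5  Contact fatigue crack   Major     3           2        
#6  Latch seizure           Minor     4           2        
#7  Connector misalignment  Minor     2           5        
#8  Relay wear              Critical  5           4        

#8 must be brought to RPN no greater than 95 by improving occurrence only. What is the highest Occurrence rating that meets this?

#8: S=5, O=5, D=4 → current RPN = 100.
Fixed product = 20. Need 20 × O ≤ 95, so O ≤ 95/20 = 4.75.
Maximum integer Occurrence rating = 4 (gives RPN 80; O=5 would give 100 > 95).

4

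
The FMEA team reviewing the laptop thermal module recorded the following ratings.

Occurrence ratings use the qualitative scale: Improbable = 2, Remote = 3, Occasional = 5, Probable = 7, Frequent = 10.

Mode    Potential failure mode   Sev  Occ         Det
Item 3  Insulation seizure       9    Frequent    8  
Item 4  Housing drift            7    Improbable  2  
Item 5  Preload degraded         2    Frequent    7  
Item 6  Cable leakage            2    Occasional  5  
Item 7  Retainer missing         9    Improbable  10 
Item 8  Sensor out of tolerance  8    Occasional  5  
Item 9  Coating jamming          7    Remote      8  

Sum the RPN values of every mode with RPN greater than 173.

RPN = Severity × Occurrence × Detection:
  Item 3: 9 × 10 × 8 = 720
  Item 4: 7 × 2 × 2 = 28
  Item 5: 2 × 10 × 7 = 140
  Item 6: 2 × 5 × 5 = 50
  Item 7: 9 × 2 × 10 = 180
  Item 8: 8 × 5 × 5 = 200
  Item 9: 7 × 3 × 8 = 168
RPN > 173: Item 3 (720), Item 7 (180), Item 8 (200).
Sum: 720 + 180 + 200 = 1100.

1100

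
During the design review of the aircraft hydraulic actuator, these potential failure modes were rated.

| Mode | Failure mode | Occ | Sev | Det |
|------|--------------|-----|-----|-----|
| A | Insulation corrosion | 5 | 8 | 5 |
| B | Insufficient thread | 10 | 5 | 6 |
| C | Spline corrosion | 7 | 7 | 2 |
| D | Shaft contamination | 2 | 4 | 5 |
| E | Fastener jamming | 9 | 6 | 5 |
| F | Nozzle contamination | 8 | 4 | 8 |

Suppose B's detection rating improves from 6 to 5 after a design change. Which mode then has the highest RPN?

RPN = Severity × Occurrence × Detection:
  A: 8 × 5 × 5 = 200
  B: 5 × 10 × 6 = 300
  C: 7 × 7 × 2 = 98
  D: 4 × 2 × 5 = 40
  E: 6 × 9 × 5 = 270
  F: 4 × 8 × 8 = 256
After action: B → 5 × 10 × 5 = 250.
Revised RPNs: E=270, F=256, B=250, A=200, C=98, D=40.
Highest is now E (270).

E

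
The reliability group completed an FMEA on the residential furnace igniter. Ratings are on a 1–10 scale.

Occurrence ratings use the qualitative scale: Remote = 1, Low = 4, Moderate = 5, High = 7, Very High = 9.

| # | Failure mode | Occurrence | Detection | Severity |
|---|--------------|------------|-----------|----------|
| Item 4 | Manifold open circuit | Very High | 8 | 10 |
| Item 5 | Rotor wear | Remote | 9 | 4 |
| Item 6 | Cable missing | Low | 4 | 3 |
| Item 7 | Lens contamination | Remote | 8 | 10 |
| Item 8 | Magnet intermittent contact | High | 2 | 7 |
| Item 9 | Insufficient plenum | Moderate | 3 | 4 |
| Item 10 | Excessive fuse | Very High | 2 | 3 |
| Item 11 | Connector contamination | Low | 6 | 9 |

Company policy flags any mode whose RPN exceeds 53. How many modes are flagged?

RPN = Severity × Occurrence × Detection:
  Item 4: 10 × 9 × 8 = 720
  Item 5: 4 × 1 × 9 = 36
  Item 6: 3 × 4 × 4 = 48
  Item 7: 10 × 1 × 8 = 80
  Item 8: 7 × 7 × 2 = 98
  Item 9: 4 × 5 × 3 = 60
  Item 10: 3 × 9 × 2 = 54
  Item 11: 9 × 4 × 6 = 216
Modes with RPN > 53: Item 4 (720), Item 7 (80), Item 8 (98), Item 9 (60), Item 10 (54), Item 11 (216) → 6.

6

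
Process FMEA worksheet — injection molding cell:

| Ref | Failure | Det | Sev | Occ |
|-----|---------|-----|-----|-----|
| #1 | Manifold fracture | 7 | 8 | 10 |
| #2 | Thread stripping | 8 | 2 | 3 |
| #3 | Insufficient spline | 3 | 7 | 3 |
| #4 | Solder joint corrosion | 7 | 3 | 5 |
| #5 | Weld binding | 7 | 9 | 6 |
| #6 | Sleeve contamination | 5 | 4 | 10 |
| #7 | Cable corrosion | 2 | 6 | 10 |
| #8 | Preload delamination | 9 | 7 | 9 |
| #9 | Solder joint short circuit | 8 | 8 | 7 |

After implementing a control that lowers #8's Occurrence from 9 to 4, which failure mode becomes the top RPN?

RPN = Severity × Occurrence × Detection:
  #1: 8 × 10 × 7 = 560
  #2: 2 × 3 × 8 = 48
  #3: 7 × 3 × 3 = 63
  #4: 3 × 5 × 7 = 105
  #5: 9 × 6 × 7 = 378
  #6: 4 × 10 × 5 = 200
  #7: 6 × 10 × 2 = 120
  #8: 7 × 9 × 9 = 567
  #9: 8 × 7 × 8 = 448
After action: #8 → 7 × 4 × 9 = 252.
Revised RPNs: #1=560, #9=448, #5=378, #8=252, #6=200, #7=120, #4=105, #3=63, #2=48.
Highest is now #1 (560).

#1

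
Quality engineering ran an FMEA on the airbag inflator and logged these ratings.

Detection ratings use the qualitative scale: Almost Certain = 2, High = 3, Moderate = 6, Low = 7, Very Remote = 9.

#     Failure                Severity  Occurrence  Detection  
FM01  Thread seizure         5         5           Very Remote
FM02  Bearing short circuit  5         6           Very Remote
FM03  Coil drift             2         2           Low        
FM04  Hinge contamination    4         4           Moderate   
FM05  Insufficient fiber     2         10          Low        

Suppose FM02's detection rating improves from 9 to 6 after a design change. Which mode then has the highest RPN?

FM01

RPN = Severity × Occurrence × Detection:
  FM01: 5 × 5 × 9 = 225
  FM02: 5 × 6 × 9 = 270
  FM03: 2 × 2 × 7 = 28
  FM04: 4 × 4 × 6 = 96
  FM05: 2 × 10 × 7 = 140
After action: FM02 → 5 × 6 × 6 = 180.
Revised RPNs: FM01=225, FM02=180, FM05=140, FM04=96, FM03=28.
Highest is now FM01 (225).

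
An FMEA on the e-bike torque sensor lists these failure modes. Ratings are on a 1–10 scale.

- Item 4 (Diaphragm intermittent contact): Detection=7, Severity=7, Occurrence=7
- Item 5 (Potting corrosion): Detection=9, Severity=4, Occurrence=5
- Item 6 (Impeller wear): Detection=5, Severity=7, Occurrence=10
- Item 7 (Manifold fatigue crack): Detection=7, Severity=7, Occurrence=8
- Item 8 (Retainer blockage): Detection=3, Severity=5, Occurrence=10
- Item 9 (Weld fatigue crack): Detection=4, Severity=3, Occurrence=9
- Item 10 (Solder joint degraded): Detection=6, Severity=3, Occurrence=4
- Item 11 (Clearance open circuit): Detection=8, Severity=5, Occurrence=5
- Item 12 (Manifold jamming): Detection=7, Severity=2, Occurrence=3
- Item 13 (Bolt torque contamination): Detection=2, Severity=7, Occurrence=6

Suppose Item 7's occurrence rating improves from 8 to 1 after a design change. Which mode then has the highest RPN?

RPN = Severity × Occurrence × Detection:
  Item 4: 7 × 7 × 7 = 343
  Item 5: 4 × 5 × 9 = 180
  Item 6: 7 × 10 × 5 = 350
  Item 7: 7 × 8 × 7 = 392
  Item 8: 5 × 10 × 3 = 150
  Item 9: 3 × 9 × 4 = 108
  Item 10: 3 × 4 × 6 = 72
  Item 11: 5 × 5 × 8 = 200
  Item 12: 2 × 3 × 7 = 42
  Item 13: 7 × 6 × 2 = 84
After action: Item 7 → 7 × 1 × 7 = 49.
Revised RPNs: Item 6=350, Item 4=343, Item 11=200, Item 5=180, Item 8=150, Item 9=108, Item 13=84, Item 10=72, Item 7=49, Item 12=42.
Highest is now Item 6 (350).

Item 6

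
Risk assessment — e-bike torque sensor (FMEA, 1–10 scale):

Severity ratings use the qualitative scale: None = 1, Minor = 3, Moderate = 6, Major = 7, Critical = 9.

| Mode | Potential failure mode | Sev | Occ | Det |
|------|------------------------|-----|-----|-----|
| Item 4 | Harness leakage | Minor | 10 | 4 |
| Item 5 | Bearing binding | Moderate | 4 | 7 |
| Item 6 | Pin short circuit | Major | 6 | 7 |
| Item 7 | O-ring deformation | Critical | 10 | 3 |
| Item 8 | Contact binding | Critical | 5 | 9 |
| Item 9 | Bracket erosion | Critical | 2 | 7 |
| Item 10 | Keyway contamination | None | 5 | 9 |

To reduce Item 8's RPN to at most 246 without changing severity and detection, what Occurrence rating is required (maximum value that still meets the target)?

Item 8: S=9, O=5, D=9 → current RPN = 405.
Fixed product = 81. Need 81 × O ≤ 246, so O ≤ 246/81 = 3.04.
Maximum integer Occurrence rating = 3 (gives RPN 243; O=4 would give 324 > 246).

3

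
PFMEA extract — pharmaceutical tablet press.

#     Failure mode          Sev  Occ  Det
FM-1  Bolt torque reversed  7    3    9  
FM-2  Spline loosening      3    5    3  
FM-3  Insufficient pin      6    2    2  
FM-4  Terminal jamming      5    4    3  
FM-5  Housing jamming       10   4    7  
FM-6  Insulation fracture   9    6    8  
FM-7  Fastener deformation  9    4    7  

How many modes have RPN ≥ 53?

RPN = Severity × Occurrence × Detection:
  FM-1: 7 × 3 × 9 = 189
  FM-2: 3 × 5 × 3 = 45
  FM-3: 6 × 2 × 2 = 24
  FM-4: 5 × 4 × 3 = 60
  FM-5: 10 × 4 × 7 = 280
  FM-6: 9 × 6 × 8 = 432
  FM-7: 9 × 4 × 7 = 252
Modes with RPN ≥ 53: FM-1 (189), FM-4 (60), FM-5 (280), FM-6 (432), FM-7 (252) → 5.

5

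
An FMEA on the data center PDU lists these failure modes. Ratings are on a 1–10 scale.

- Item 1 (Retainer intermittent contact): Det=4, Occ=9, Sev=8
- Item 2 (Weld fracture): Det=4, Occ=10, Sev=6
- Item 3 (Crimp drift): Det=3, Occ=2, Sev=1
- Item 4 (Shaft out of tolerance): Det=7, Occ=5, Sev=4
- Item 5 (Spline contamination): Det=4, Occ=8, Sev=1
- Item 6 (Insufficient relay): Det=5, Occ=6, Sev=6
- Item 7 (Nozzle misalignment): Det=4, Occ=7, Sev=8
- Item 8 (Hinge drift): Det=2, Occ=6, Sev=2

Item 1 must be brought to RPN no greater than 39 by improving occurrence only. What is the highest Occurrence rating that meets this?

Item 1: S=8, O=9, D=4 → current RPN = 288.
Fixed product = 32. Need 32 × O ≤ 39, so O ≤ 39/32 = 1.22.
Maximum integer Occurrence rating = 1 (gives RPN 32; O=2 would give 64 > 39).

1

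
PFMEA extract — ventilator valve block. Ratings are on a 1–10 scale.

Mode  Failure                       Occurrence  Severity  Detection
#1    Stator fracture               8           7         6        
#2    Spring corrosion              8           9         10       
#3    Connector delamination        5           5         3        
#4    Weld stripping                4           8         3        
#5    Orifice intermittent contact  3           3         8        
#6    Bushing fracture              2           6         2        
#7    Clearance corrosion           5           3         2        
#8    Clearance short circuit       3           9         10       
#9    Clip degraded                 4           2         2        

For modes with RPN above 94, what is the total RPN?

1422

RPN = Severity × Occurrence × Detection:
  #1: 7 × 8 × 6 = 336
  #2: 9 × 8 × 10 = 720
  #3: 5 × 5 × 3 = 75
  #4: 8 × 4 × 3 = 96
  #5: 3 × 3 × 8 = 72
  #6: 6 × 2 × 2 = 24
  #7: 3 × 5 × 2 = 30
  #8: 9 × 3 × 10 = 270
  #9: 2 × 4 × 2 = 16
RPN > 94: #1 (336), #2 (720), #4 (96), #8 (270).
Sum: 336 + 720 + 96 + 270 = 1422.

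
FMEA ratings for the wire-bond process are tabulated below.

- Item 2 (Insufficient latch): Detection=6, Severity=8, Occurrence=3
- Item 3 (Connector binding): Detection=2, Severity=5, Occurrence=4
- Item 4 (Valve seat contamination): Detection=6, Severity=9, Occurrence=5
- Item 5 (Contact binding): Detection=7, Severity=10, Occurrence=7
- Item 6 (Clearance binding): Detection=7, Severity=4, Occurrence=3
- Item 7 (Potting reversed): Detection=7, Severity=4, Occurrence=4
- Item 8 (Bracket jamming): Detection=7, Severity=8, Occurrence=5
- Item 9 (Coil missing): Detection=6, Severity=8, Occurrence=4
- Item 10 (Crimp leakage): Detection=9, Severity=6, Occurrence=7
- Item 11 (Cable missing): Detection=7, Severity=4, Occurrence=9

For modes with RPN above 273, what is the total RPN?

1148

RPN = Severity × Occurrence × Detection:
  Item 2: 8 × 3 × 6 = 144
  Item 3: 5 × 4 × 2 = 40
  Item 4: 9 × 5 × 6 = 270
  Item 5: 10 × 7 × 7 = 490
  Item 6: 4 × 3 × 7 = 84
  Item 7: 4 × 4 × 7 = 112
  Item 8: 8 × 5 × 7 = 280
  Item 9: 8 × 4 × 6 = 192
  Item 10: 6 × 7 × 9 = 378
  Item 11: 4 × 9 × 7 = 252
RPN > 273: Item 5 (490), Item 8 (280), Item 10 (378).
Sum: 490 + 280 + 378 = 1148.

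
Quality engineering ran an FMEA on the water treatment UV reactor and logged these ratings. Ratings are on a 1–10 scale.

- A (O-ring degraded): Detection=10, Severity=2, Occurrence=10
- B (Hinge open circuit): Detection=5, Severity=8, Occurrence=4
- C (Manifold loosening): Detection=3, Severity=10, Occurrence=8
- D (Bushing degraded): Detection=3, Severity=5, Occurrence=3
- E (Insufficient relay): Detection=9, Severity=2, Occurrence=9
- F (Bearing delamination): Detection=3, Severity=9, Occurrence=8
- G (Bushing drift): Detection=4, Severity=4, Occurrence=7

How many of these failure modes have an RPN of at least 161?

RPN = Severity × Occurrence × Detection:
  A: 2 × 10 × 10 = 200
  B: 8 × 4 × 5 = 160
  C: 10 × 8 × 3 = 240
  D: 5 × 3 × 3 = 45
  E: 2 × 9 × 9 = 162
  F: 9 × 8 × 3 = 216
  G: 4 × 7 × 4 = 112
Modes with RPN ≥ 161: A (200), C (240), E (162), F (216) → 4.

4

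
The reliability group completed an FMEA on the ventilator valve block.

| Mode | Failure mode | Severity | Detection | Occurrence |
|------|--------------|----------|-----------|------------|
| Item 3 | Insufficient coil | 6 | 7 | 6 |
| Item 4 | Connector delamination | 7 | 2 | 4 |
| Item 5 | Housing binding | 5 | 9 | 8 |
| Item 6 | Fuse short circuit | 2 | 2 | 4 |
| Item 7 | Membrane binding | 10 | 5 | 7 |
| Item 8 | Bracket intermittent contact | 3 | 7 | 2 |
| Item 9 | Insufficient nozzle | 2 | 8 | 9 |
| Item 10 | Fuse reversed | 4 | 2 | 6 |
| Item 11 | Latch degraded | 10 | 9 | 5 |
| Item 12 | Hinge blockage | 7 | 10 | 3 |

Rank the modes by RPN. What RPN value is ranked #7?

56

RPN = Severity × Occurrence × Detection:
  Item 3: 6 × 6 × 7 = 252
  Item 4: 7 × 4 × 2 = 56
  Item 5: 5 × 8 × 9 = 360
  Item 6: 2 × 4 × 2 = 16
  Item 7: 10 × 7 × 5 = 350
  Item 8: 3 × 2 × 7 = 42
  Item 9: 2 × 9 × 8 = 144
  Item 10: 4 × 6 × 2 = 48
  Item 11: 10 × 5 × 9 = 450
  Item 12: 7 × 3 × 10 = 210
Sorted descending: 450, 360, 350, 252, 210, 144, 56, 48, 42, 16.
The seventh-highest RPN is 56 (Item 4).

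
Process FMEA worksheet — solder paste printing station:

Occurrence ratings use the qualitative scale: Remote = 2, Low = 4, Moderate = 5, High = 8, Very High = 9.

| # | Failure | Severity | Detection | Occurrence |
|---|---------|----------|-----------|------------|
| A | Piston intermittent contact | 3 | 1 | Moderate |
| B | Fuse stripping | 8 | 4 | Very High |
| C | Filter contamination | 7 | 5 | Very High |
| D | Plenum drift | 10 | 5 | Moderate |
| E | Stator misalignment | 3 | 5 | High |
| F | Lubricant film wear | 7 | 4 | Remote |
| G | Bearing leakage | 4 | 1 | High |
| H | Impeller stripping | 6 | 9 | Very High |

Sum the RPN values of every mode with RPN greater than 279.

RPN = Severity × Occurrence × Detection:
  A: 3 × 5 × 1 = 15
  B: 8 × 9 × 4 = 288
  C: 7 × 9 × 5 = 315
  D: 10 × 5 × 5 = 250
  E: 3 × 8 × 5 = 120
  F: 7 × 2 × 4 = 56
  G: 4 × 8 × 1 = 32
  H: 6 × 9 × 9 = 486
RPN > 279: B (288), C (315), H (486).
Sum: 288 + 315 + 486 = 1089.

1089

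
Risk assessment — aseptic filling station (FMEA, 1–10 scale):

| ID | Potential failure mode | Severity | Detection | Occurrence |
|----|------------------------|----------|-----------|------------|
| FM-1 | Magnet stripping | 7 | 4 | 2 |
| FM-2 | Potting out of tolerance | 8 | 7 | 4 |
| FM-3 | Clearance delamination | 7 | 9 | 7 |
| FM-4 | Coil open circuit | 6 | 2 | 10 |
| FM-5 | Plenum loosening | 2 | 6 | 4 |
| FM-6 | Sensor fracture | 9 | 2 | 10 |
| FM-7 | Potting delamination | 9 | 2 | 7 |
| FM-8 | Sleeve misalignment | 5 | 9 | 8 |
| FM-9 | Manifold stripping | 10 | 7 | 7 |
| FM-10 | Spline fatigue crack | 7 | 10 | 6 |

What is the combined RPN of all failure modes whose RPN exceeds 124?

2241

RPN = Severity × Occurrence × Detection:
  FM-1: 7 × 2 × 4 = 56
  FM-2: 8 × 4 × 7 = 224
  FM-3: 7 × 7 × 9 = 441
  FM-4: 6 × 10 × 2 = 120
  FM-5: 2 × 4 × 6 = 48
  FM-6: 9 × 10 × 2 = 180
  FM-7: 9 × 7 × 2 = 126
  FM-8: 5 × 8 × 9 = 360
  FM-9: 10 × 7 × 7 = 490
  FM-10: 7 × 6 × 10 = 420
RPN > 124: FM-2 (224), FM-3 (441), FM-6 (180), FM-7 (126), FM-8 (360), FM-9 (490), FM-10 (420).
Sum: 224 + 441 + 180 + 126 + 360 + 490 + 420 = 2241.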